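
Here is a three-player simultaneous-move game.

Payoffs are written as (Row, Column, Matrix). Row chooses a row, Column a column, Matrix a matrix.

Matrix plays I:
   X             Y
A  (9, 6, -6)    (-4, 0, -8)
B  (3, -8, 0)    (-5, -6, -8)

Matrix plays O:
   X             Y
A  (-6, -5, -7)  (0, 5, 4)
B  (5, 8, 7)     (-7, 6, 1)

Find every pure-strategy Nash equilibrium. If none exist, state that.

The pure Nash equilibria are (A, X, I) and (A, Y, O) and (B, X, O).

Row against (X, I): payoffs 9, 3 → best response A.
Row against (X, O): payoffs -6, 5 → best response B.
Row against (Y, I): payoffs -4, -5 → best response A.
Row against (Y, O): payoffs 0, -7 → best response A.
Column against (A, I): payoffs 6, 0 → best response X.
Column against (A, O): payoffs -5, 5 → best response Y.
Column against (B, I): payoffs -8, -6 → best response Y.
Column against (B, O): payoffs 8, 6 → best response X.
Matrix against (A, X): payoffs -6, -7 → best response I.
Matrix against (A, Y): payoffs -8, 4 → best response O.
Matrix against (B, X): payoffs 0, 7 → best response O.
Matrix against (B, Y): payoffs -8, 1 → best response O.
Mutual best responses: (A, X, I); (A, Y, O); (B, X, O).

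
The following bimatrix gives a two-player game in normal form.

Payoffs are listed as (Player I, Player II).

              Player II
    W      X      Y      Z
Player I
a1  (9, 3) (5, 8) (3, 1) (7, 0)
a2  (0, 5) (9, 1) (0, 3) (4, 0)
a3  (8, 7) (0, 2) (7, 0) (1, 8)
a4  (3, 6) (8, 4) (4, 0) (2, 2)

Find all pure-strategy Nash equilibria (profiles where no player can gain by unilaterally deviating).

none

Player I against W: payoffs 9, 0, 8, 3 → best response a1.
Player I against X: payoffs 5, 9, 0, 8 → best response a2.
Player I against Y: payoffs 3, 0, 7, 4 → best response a3.
Player I against Z: payoffs 7, 4, 1, 2 → best response a1.
Player II against a1: payoffs 3, 8, 1, 0 → best response X.
Player II against a2: payoffs 5, 1, 3, 0 → best response W.
Player II against a3: payoffs 7, 2, 0, 8 → best response Z.
Player II against a4: payoffs 6, 4, 0, 2 → best response W.
No profile is a mutual best response for all players.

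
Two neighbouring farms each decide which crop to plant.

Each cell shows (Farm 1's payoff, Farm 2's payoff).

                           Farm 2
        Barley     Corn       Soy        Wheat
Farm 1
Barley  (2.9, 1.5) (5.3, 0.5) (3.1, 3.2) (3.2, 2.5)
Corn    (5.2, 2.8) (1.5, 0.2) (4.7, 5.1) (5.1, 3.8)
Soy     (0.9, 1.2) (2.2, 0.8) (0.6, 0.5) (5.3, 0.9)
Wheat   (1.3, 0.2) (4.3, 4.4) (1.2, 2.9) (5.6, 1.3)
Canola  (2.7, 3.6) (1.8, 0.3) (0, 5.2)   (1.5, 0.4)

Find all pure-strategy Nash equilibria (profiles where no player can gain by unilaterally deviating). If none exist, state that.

Farm 1 against Barley: payoffs 2.9, 5.2, 0.9, 1.3, 2.7 → best response Corn.
Farm 1 against Corn: payoffs 5.3, 1.5, 2.2, 4.3, 1.8 → best response Barley.
Farm 1 against Soy: payoffs 3.1, 4.7, 0.6, 1.2, 0 → best response Corn.
Farm 1 against Wheat: payoffs 3.2, 5.1, 5.3, 5.6, 1.5 → best response Wheat.
Farm 2 against Barley: payoffs 1.5, 0.5, 3.2, 2.5 → best response Soy.
Farm 2 against Corn: payoffs 2.8, 0.2, 5.1, 3.8 → best response Soy.
Farm 2 against Soy: payoffs 1.2, 0.8, 0.5, 0.9 → best response Barley.
Farm 2 against Wheat: payoffs 0.2, 4.4, 2.9, 1.3 → best response Corn.
Farm 2 against Canola: payoffs 3.6, 0.3, 5.2, 0.4 → best response Soy.
Mutual best responses: (Corn, Soy).

The unique pure-strategy Nash equilibrium is (Corn, Soy).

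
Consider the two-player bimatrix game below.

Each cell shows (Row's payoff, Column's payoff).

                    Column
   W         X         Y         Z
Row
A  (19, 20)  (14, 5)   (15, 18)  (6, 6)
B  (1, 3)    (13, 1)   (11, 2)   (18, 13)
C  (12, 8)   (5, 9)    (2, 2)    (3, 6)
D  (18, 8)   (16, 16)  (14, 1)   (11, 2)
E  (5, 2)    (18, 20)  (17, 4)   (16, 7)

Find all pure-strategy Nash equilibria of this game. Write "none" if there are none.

Pure-strategy Nash equilibria: (A, W) and (B, Z) and (E, X)

Row against W: payoffs 19, 1, 12, 18, 5 → best response A.
Row against X: payoffs 14, 13, 5, 16, 18 → best response E.
Row against Y: payoffs 15, 11, 2, 14, 17 → best response E.
Row against Z: payoffs 6, 18, 3, 11, 16 → best response B.
Column against A: payoffs 20, 5, 18, 6 → best response W.
Column against B: payoffs 3, 1, 2, 13 → best response Z.
Column against C: payoffs 8, 9, 2, 6 → best response X.
Column against D: payoffs 8, 16, 1, 2 → best response X.
Column against E: payoffs 2, 20, 4, 7 → best response X.
Mutual best responses: (A, W); (B, Z); (E, X).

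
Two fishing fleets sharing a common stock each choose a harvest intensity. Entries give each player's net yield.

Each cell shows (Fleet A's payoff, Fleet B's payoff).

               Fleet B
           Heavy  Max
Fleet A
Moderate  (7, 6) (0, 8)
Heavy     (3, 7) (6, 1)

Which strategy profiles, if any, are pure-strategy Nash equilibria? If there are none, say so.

Fleet A against Heavy: payoffs 7, 3 → best response Moderate.
Fleet A against Max: payoffs 0, 6 → best response Heavy.
Fleet B against Moderate: payoffs 6, 8 → best response Max.
Fleet B against Heavy: payoffs 7, 1 → best response Heavy.
No profile is a mutual best response for all players.

This game has no pure Nash equilibrium.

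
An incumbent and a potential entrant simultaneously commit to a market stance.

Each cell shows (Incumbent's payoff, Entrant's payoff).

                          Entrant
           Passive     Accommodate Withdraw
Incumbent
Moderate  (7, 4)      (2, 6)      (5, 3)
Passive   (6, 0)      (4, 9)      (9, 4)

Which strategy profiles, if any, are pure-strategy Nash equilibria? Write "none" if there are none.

Pure NE: (Passive, Accommodate)

(Moderate, Passive): Entrant can switch to Accommodate (4 → 6). Not NE.
(Moderate, Accommodate): Incumbent can switch to Passive (2 → 4). Not NE.
(Moderate, Withdraw): Incumbent can switch to Passive (5 → 9). Not NE.
(Passive, Passive): Incumbent can switch to Moderate (6 → 7). Not NE.
(Passive, Accommodate): Incumbent gets 4, best alternative 2; Entrant gets 9, best alternative 4. No profitable deviation — NE.
(Passive, Withdraw): Entrant can switch to Accommodate (4 → 9). Not NE.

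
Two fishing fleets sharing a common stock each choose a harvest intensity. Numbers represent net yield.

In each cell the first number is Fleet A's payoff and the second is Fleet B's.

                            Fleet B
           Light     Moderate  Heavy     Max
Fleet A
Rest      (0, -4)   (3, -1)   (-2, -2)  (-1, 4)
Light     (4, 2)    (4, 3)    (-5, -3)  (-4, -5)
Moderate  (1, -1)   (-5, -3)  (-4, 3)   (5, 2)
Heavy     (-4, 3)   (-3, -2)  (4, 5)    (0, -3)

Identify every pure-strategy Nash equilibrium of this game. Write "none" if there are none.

(Rest, Light): Fleet A can switch to Light (0 → 4). Not NE.
(Rest, Moderate): Fleet A can switch to Light (3 → 4). Not NE.
(Rest, Heavy): Fleet A can switch to Heavy (-2 → 4). Not NE.
(Rest, Max): Fleet A can switch to Moderate (-1 → 5). Not NE.
(Light, Light): Fleet B can switch to Moderate (2 → 3). Not NE.
(Light, Moderate): Fleet A gets 4, best alternative 3; Fleet B gets 3, best alternative 2. No profitable deviation — NE.
(Light, Heavy): Fleet A can switch to Rest (-5 → -2). Not NE.
(Light, Max): Fleet A can switch to Rest (-4 → -1). Not NE.
(Moderate, Light): Fleet A can switch to Light (1 → 4). Not NE.
(Heavy, Heavy): Fleet A gets 4, best alternative -2; Fleet B gets 5, best alternative 3. No profitable deviation — NE.
(The remaining 6 profiles each have a profitable deviation by the same check.)

Pure-strategy Nash equilibria: (Light, Moderate), (Heavy, Heavy)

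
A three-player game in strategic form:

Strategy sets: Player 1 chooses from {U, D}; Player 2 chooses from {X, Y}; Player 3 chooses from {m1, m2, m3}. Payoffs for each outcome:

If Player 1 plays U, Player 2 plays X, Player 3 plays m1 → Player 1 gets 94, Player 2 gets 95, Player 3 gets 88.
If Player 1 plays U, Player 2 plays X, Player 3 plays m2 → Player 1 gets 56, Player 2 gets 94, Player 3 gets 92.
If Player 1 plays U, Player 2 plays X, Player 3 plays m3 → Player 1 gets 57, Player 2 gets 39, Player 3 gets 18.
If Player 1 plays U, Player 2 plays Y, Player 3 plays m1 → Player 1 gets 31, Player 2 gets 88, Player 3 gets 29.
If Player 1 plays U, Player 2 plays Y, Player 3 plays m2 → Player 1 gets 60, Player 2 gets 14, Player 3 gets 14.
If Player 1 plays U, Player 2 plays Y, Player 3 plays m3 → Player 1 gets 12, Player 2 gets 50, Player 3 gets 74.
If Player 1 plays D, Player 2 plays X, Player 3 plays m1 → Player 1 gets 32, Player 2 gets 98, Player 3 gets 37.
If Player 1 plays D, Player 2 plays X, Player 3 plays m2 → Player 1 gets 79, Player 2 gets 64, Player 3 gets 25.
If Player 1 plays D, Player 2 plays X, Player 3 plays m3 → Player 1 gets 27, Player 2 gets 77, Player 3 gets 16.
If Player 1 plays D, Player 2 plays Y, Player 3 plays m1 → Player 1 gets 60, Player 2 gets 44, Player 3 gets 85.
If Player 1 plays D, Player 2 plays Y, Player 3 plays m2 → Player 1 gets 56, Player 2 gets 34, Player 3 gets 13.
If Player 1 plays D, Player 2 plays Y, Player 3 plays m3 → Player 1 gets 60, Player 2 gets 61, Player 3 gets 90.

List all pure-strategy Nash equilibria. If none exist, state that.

Player 1 against (X, m1): payoffs 94, 32 → best response U.
Player 1 against (X, m2): payoffs 56, 79 → best response D.
Player 1 against (X, m3): payoffs 57, 27 → best response U.
Player 1 against (Y, m1): payoffs 31, 60 → best response D.
Player 1 against (Y, m2): payoffs 60, 56 → best response U.
Player 1 against (Y, m3): payoffs 12, 60 → best response D.
Player 2 against (U, m1): payoffs 95, 88 → best response X.
Player 2 against (U, m2): payoffs 94, 14 → best response X.
Player 2 against (U, m3): payoffs 39, 50 → best response Y.
Player 2 against (D, m1): payoffs 98, 44 → best response X.
Player 2 against (D, m2): payoffs 64, 34 → best response X.
Player 2 against (D, m3): payoffs 77, 61 → best response X.
Player 3 against (U, X): payoffs 88, 92, 18 → best response m2.
Player 3 against (U, Y): payoffs 29, 14, 74 → best response m3.
Player 3 against (D, X): payoffs 37, 25, 16 → best response m1.
Player 3 against (D, Y): payoffs 85, 13, 90 → best response m3.
No profile is a mutual best response for all players.

This game has no pure Nash equilibrium.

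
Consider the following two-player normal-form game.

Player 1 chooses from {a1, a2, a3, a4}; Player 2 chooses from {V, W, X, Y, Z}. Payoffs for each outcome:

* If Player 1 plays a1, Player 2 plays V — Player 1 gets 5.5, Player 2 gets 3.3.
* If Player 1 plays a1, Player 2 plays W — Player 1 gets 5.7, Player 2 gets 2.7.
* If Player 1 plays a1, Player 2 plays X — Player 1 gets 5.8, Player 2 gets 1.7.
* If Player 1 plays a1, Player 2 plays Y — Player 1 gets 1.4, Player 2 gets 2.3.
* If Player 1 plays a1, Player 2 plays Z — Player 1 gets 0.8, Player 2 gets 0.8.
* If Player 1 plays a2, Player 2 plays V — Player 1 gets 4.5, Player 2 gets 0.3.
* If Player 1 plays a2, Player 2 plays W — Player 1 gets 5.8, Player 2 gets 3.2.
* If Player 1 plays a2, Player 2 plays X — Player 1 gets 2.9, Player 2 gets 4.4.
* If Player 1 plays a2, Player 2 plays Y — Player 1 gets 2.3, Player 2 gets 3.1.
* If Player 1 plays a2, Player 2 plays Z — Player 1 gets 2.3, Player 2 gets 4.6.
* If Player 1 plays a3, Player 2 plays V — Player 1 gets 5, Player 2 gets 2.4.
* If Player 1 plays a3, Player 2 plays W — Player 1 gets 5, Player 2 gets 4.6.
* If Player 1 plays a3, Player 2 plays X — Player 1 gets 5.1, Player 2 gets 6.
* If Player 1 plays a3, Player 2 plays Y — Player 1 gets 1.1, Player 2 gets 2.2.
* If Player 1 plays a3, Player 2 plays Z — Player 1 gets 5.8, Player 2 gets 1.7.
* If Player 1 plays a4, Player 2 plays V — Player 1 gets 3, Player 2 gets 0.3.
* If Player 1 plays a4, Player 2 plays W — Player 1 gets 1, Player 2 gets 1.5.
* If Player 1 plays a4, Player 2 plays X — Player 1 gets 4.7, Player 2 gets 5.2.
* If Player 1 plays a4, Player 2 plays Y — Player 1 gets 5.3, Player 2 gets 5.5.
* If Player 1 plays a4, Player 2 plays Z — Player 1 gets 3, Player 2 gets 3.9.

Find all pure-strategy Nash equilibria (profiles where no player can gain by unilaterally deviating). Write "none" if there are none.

Player 1 against V: payoffs 5.5, 4.5, 5, 3 → best response a1.
Player 1 against W: payoffs 5.7, 5.8, 5, 1 → best response a2.
Player 1 against X: payoffs 5.8, 2.9, 5.1, 4.7 → best response a1.
Player 1 against Y: payoffs 1.4, 2.3, 1.1, 5.3 → best response a4.
Player 1 against Z: payoffs 0.8, 2.3, 5.8, 3 → best response a3.
Player 2 against a1: payoffs 3.3, 2.7, 1.7, 2.3, 0.8 → best response V.
Player 2 against a2: payoffs 0.3, 3.2, 4.4, 3.1, 4.6 → best response Z.
Player 2 against a3: payoffs 2.4, 4.6, 6, 2.2, 1.7 → best response X.
Player 2 against a4: payoffs 0.3, 1.5, 5.2, 5.5, 3.9 → best response Y.
Mutual best responses: (a1, V); (a4, Y).

Pure-strategy Nash equilibria: (a1, V); (a4, Y)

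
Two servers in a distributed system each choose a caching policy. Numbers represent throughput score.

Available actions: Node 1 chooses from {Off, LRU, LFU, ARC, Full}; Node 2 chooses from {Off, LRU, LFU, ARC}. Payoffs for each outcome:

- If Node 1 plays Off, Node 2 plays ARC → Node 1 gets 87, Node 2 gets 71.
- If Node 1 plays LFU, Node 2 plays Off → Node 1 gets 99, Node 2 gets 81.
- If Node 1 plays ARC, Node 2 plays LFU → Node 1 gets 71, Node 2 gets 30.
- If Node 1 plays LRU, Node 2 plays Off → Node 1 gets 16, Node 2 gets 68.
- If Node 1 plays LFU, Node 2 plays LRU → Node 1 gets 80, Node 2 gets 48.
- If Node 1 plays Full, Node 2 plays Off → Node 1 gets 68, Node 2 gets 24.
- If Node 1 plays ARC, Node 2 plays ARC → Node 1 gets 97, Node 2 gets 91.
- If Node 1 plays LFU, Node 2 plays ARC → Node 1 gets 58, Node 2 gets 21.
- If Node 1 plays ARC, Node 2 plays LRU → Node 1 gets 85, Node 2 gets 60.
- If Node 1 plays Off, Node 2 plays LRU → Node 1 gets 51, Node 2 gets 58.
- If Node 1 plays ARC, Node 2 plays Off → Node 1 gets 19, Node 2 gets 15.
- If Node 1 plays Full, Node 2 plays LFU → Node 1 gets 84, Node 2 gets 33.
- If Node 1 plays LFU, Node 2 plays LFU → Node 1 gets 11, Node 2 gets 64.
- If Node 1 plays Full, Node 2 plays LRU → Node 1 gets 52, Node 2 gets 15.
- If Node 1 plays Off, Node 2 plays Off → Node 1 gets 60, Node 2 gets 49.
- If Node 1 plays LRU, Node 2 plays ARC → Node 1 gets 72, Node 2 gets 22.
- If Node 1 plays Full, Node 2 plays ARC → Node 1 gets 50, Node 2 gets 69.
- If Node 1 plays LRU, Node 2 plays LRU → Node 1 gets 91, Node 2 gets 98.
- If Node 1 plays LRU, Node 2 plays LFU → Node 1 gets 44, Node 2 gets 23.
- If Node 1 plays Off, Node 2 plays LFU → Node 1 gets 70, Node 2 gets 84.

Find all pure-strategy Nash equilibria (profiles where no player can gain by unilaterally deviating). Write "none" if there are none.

(Off, Off): Node 1 can switch to LFU (60 → 99). Not NE.
(Off, LRU): Node 1 can switch to LRU (51 → 91). Not NE.
(Off, LFU): Node 1 can switch to ARC (70 → 71). Not NE.
(Off, ARC): Node 1 can switch to ARC (87 → 97). Not NE.
(LRU, Off): Node 1 can switch to Off (16 → 60). Not NE.
(LRU, LRU): Node 1 gets 91, best alternative 85; Node 2 gets 98, best alternative 68. No profitable deviation — NE.
(LRU, LFU): Node 1 can switch to Off (44 → 70). Not NE.
(LFU, Off): Node 1 gets 99, best alternative 68; Node 2 gets 81, best alternative 64. No profitable deviation — NE.
(ARC, ARC): Node 1 gets 97, best alternative 87; Node 2 gets 91, best alternative 60. No profitable deviation — NE.
(The remaining 11 profiles each have a profitable deviation by the same check.)

Pure-strategy Nash equilibria: (LRU, LRU), (LFU, Off), (ARC, ARC)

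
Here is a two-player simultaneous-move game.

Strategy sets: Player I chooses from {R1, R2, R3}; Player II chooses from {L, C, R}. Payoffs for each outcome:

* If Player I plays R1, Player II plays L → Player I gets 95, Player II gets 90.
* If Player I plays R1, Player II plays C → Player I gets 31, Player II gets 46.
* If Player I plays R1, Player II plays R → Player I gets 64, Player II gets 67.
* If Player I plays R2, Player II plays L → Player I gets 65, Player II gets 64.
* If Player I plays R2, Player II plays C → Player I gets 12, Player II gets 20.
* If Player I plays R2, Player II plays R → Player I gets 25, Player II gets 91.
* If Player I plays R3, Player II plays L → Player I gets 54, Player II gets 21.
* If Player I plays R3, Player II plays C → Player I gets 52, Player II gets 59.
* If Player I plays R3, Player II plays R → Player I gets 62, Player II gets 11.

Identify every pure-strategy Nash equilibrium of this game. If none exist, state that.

(R1, L) and (R3, C)

(R1, L): Player I gets 95, best alternative 65; Player II gets 90, best alternative 67. No profitable deviation — NE.
(R1, C): Player I can switch to R3 (31 → 52). Not NE.
(R1, R): Player II can switch to L (67 → 90). Not NE.
(R2, L): Player I can switch to R1 (65 → 95). Not NE.
(R2, C): Player I can switch to R1 (12 → 31). Not NE.
(R2, R): Player I can switch to R1 (25 → 64). Not NE.
(R3, L): Player I can switch to R1 (54 → 95). Not NE.
(R3, C): Player I gets 52, best alternative 31; Player II gets 59, best alternative 21. No profitable deviation — NE.
(R3, R): Player I can switch to R1 (62 → 64). Not NE.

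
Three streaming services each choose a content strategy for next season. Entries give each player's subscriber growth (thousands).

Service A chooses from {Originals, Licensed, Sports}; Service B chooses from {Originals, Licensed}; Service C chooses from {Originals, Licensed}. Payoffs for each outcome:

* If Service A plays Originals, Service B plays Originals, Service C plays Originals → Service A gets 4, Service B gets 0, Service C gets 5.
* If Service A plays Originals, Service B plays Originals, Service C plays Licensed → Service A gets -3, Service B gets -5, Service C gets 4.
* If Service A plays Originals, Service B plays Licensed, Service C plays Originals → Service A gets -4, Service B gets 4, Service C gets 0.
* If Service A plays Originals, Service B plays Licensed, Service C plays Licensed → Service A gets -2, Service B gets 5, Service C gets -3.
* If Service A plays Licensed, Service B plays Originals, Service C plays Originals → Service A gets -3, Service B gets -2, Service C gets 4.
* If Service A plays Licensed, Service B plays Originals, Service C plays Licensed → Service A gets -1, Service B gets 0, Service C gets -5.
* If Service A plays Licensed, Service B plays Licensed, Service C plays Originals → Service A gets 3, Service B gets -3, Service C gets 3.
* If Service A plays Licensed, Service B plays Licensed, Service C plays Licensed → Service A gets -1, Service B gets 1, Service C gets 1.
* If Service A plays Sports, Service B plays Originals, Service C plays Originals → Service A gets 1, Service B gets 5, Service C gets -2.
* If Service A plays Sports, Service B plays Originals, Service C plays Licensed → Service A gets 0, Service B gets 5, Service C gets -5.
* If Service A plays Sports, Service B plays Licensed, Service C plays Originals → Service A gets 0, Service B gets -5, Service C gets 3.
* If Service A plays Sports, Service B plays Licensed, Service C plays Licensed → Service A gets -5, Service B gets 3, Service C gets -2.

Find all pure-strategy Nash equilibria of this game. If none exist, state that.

none

Service A against (Originals, Originals): payoffs 4, -3, 1 → best response Originals.
Service A against (Originals, Licensed): payoffs -3, -1, 0 → best response Sports.
Service A against (Licensed, Originals): payoffs -4, 3, 0 → best response Licensed.
Service A against (Licensed, Licensed): payoffs -2, -1, -5 → best response Licensed.
Service B against (Originals, Originals): payoffs 0, 4 → best response Licensed.
Service B against (Originals, Licensed): payoffs -5, 5 → best response Licensed.
Service B against (Licensed, Originals): payoffs -2, -3 → best response Originals.
Service B against (Licensed, Licensed): payoffs 0, 1 → best response Licensed.
Service B against (Sports, Originals): payoffs 5, -5 → best response Originals.
Service B against (Sports, Licensed): payoffs 5, 3 → best response Originals.
Service C against (Originals, Originals): payoffs 5, 4 → best response Originals.
Service C against (Originals, Licensed): payoffs 0, -3 → best response Originals.
Service C against (Licensed, Originals): payoffs 4, -5 → best response Originals.
Service C against (Licensed, Licensed): payoffs 3, 1 → best response Originals.
Service C against (Sports, Originals): payoffs -2, -5 → best response Originals.
Service C against (Sports, Licensed): payoffs 3, -2 → best response Originals.
No profile is a mutual best response for all players.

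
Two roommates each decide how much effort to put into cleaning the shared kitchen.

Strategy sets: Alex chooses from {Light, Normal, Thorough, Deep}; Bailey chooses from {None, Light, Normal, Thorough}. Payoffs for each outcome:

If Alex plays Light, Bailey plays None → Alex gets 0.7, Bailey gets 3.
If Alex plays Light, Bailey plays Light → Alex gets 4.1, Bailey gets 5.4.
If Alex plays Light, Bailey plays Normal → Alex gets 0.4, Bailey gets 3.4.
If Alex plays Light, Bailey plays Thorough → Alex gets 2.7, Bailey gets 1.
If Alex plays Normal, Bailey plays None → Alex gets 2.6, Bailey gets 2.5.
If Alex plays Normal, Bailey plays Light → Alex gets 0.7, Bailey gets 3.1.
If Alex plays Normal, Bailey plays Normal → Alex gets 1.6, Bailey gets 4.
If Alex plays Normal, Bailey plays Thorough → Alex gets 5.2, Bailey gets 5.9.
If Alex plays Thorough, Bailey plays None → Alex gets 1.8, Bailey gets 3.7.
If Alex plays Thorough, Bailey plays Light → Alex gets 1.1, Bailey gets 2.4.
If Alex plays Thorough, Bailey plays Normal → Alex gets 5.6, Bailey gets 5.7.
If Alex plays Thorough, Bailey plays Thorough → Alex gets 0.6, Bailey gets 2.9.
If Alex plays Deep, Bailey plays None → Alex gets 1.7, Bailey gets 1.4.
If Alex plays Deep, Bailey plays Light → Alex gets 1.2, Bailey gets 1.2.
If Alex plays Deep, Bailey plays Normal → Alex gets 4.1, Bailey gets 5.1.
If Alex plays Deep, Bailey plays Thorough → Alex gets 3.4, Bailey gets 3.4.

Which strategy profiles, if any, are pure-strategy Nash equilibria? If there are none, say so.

The pure Nash equilibria are (Light, Light) and (Normal, Thorough) and (Thorough, Normal).

Alex against None: payoffs 0.7, 2.6, 1.8, 1.7 → best response Normal.
Alex against Light: payoffs 4.1, 0.7, 1.1, 1.2 → best response Light.
Alex against Normal: payoffs 0.4, 1.6, 5.6, 4.1 → best response Thorough.
Alex against Thorough: payoffs 2.7, 5.2, 0.6, 3.4 → best response Normal.
Bailey against Light: payoffs 3, 5.4, 3.4, 1 → best response Light.
Bailey against Normal: payoffs 2.5, 3.1, 4, 5.9 → best response Thorough.
Bailey against Thorough: payoffs 3.7, 2.4, 5.7, 2.9 → best response Normal.
Bailey against Deep: payoffs 1.4, 1.2, 5.1, 3.4 → best response Normal.
Mutual best responses: (Light, Light); (Normal, Thorough); (Thorough, Normal).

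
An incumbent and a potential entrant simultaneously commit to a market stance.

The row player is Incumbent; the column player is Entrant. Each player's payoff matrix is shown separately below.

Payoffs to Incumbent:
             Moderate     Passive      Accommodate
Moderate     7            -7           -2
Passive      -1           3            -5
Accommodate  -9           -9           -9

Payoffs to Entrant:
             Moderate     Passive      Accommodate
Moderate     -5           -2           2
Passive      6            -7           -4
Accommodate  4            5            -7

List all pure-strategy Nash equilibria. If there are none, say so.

Incumbent against Moderate: payoffs 7, -1, -9 → best response Moderate.
Incumbent against Passive: payoffs -7, 3, -9 → best response Passive.
Incumbent against Accommodate: payoffs -2, -5, -9 → best response Moderate.
Entrant against Moderate: payoffs -5, -2, 2 → best response Accommodate.
Entrant against Passive: payoffs 6, -7, -4 → best response Moderate.
Entrant against Accommodate: payoffs 4, 5, -7 → best response Passive.
Mutual best responses: (Moderate, Accommodate).

Pure NE: (Moderate, Accommodate)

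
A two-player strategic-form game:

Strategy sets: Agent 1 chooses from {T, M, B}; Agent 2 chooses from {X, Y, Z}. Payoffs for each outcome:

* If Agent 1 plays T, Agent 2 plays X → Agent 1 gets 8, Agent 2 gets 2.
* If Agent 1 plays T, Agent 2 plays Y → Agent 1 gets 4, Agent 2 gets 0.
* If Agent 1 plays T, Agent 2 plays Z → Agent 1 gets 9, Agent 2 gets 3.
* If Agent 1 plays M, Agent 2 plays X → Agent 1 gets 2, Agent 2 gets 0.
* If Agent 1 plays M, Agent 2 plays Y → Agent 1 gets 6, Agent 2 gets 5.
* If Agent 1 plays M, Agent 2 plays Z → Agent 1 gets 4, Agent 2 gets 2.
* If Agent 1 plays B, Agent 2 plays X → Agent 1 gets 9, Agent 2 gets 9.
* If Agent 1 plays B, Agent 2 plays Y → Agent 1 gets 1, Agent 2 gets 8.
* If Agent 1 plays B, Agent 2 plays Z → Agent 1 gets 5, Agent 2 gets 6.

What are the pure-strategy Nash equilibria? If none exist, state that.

The pure Nash equilibria are (T, Z), (M, Y), (B, X).

(T, X): Agent 1 can switch to B (8 → 9). Not NE.
(T, Y): Agent 1 can switch to M (4 → 6). Not NE.
(T, Z): Agent 1 gets 9, best alternative 5; Agent 2 gets 3, best alternative 2. No profitable deviation — NE.
(M, X): Agent 1 can switch to T (2 → 8). Not NE.
(M, Y): Agent 1 gets 6, best alternative 4; Agent 2 gets 5, best alternative 2. No profitable deviation — NE.
(M, Z): Agent 1 can switch to T (4 → 9). Not NE.
(B, X): Agent 1 gets 9, best alternative 8; Agent 2 gets 9, best alternative 8. No profitable deviation — NE.
(B, Y): Agent 1 can switch to T (1 → 4). Not NE.
(B, Z): Agent 1 can switch to T (5 → 9). Not NE.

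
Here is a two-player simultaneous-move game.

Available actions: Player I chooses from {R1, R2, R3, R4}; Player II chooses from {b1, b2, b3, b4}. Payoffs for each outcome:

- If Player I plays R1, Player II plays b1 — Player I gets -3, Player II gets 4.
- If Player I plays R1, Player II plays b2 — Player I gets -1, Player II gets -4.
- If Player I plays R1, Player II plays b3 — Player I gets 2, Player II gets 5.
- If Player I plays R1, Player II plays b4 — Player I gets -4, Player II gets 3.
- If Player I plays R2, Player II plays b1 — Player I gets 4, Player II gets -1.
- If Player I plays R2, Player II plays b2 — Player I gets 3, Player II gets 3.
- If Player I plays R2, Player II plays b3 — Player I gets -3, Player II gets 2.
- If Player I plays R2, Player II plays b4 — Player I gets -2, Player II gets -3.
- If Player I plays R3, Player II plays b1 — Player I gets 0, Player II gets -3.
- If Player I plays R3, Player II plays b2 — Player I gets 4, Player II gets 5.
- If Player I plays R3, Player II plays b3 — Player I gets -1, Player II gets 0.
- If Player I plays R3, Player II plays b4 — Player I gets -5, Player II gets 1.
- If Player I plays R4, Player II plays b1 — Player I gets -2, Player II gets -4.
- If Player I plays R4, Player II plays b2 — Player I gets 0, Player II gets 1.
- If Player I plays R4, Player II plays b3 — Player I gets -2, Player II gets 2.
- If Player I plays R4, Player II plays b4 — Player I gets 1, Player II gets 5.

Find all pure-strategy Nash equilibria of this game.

Player I against b1: payoffs -3, 4, 0, -2 → best response R2.
Player I against b2: payoffs -1, 3, 4, 0 → best response R3.
Player I against b3: payoffs 2, -3, -1, -2 → best response R1.
Player I against b4: payoffs -4, -2, -5, 1 → best response R4.
Player II against R1: payoffs 4, -4, 5, 3 → best response b3.
Player II against R2: payoffs -1, 3, 2, -3 → best response b2.
Player II against R3: payoffs -3, 5, 0, 1 → best response b2.
Player II against R4: payoffs -4, 1, 2, 5 → best response b4.
Mutual best responses: (R1, b3); (R3, b2); (R4, b4).

The pure Nash equilibria are (R1, b3) and (R3, b2) and (R4, b4).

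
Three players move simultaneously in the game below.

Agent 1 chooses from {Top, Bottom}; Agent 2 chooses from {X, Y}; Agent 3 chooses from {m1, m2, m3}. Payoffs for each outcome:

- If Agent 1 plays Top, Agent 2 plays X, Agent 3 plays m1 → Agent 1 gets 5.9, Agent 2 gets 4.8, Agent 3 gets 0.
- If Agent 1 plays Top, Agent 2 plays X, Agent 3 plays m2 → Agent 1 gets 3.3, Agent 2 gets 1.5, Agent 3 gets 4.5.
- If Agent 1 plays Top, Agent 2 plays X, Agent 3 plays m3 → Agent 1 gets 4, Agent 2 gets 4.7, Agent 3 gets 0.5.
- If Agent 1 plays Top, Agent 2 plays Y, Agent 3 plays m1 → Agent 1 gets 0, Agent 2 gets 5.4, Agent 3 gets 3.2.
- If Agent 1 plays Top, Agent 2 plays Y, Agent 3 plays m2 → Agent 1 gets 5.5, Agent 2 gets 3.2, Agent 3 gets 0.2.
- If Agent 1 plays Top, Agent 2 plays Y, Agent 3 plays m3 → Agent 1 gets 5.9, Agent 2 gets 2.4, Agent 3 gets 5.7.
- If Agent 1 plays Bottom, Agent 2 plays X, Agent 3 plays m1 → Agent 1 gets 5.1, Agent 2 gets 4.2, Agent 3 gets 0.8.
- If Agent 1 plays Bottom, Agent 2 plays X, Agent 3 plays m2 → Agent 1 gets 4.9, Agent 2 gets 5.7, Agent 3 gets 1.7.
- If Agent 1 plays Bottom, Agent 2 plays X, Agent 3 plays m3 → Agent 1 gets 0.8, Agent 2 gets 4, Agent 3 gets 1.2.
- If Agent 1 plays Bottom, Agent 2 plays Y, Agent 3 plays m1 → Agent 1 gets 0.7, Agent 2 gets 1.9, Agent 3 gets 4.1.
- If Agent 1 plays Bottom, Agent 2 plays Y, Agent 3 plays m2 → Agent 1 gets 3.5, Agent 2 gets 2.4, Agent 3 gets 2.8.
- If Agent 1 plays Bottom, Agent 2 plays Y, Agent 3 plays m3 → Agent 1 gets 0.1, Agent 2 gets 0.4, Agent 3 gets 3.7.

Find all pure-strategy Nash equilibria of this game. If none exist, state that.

Agent 1 against (X, m1): payoffs 5.9, 5.1 → best response Top.
Agent 1 against (X, m2): payoffs 3.3, 4.9 → best response Bottom.
Agent 1 against (X, m3): payoffs 4, 0.8 → best response Top.
Agent 1 against (Y, m1): payoffs 0, 0.7 → best response Bottom.
Agent 1 against (Y, m2): payoffs 5.5, 3.5 → best response Top.
Agent 1 against (Y, m3): payoffs 5.9, 0.1 → best response Top.
Agent 2 against (Top, m1): payoffs 4.8, 5.4 → best response Y.
Agent 2 against (Top, m2): payoffs 1.5, 3.2 → best response Y.
Agent 2 against (Top, m3): payoffs 4.7, 2.4 → best response X.
Agent 2 against (Bottom, m1): payoffs 4.2, 1.9 → best response X.
Agent 2 against (Bottom, m2): payoffs 5.7, 2.4 → best response X.
Agent 2 against (Bottom, m3): payoffs 4, 0.4 → best response X.
Agent 3 against (Top, X): payoffs 0, 4.5, 0.5 → best response m2.
Agent 3 against (Top, Y): payoffs 3.2, 0.2, 5.7 → best response m3.
Agent 3 against (Bottom, X): payoffs 0.8, 1.7, 1.2 → best response m2.
Agent 3 against (Bottom, Y): payoffs 4.1, 2.8, 3.7 → best response m1.
Mutual best responses: (Bottom, X, m2).

The unique pure-strategy Nash equilibrium is (Bottom, X, m2).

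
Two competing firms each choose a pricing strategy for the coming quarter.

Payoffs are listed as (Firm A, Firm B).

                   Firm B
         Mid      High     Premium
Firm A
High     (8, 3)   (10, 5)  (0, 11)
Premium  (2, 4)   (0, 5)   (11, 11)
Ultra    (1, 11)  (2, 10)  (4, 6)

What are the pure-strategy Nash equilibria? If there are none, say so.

The unique pure-strategy Nash equilibrium is (Premium, Premium).

Mark each player's best response to every combination of opponents' strategies; a profile where every player is best-responding is a pure Nash equilibrium.
Firm A against Mid: payoffs 8, 2, 1 → best response High.
Firm A against High: payoffs 10, 0, 2 → best response High.
Firm A against Premium: payoffs 0, 11, 4 → best response Premium.
Firm B against High: payoffs 3, 5, 11 → best response Premium.
Firm B against Premium: payoffs 4, 5, 11 → best response Premium.
Firm B against Ultra: payoffs 11, 10, 6 → best response Mid.
Mutual best responses: (Premium, Premium).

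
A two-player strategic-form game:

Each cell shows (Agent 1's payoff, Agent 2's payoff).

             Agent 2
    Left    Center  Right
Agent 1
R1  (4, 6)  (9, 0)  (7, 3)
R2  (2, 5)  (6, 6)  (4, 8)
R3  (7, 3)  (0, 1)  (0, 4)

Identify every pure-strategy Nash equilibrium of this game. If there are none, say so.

none

Agent 1 against Left: payoffs 4, 2, 7 → best response R3.
Agent 1 against Center: payoffs 9, 6, 0 → best response R1.
Agent 1 against Right: payoffs 7, 4, 0 → best response R1.
Agent 2 against R1: payoffs 6, 0, 3 → best response Left.
Agent 2 against R2: payoffs 5, 6, 8 → best response Right.
Agent 2 against R3: payoffs 3, 1, 4 → best response Right.
No profile is a mutual best response for all players.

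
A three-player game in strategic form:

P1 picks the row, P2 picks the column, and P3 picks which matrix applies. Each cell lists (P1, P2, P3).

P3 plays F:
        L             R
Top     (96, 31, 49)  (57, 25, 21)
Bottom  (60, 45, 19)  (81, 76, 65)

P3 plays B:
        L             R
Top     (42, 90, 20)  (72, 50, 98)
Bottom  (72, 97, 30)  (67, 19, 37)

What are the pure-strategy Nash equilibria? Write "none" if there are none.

The pure Nash equilibria are (Top, L, F), (Bottom, L, B), (Bottom, R, F).

Mark each player's best response to every combination of opponents' strategies; a profile where every player is best-responding is a pure Nash equilibrium.
P1 against (L, F): payoffs 96, 60 → best response Top.
P1 against (L, B): payoffs 42, 72 → best response Bottom.
P1 against (R, F): payoffs 57, 81 → best response Bottom.
P1 against (R, B): payoffs 72, 67 → best response Top.
P2 against (Top, F): payoffs 31, 25 → best response L.
P2 against (Top, B): payoffs 90, 50 → best response L.
P2 against (Bottom, F): payoffs 45, 76 → best response R.
P2 against (Bottom, B): payoffs 97, 19 → best response L.
P3 against (Top, L): payoffs 49, 20 → best response F.
P3 against (Top, R): payoffs 21, 98 → best response B.
P3 against (Bottom, L): payoffs 19, 30 → best response B.
P3 against (Bottom, R): payoffs 65, 37 → best response F.
Mutual best responses: (Top, L, F); (Bottom, L, B); (Bottom, R, F).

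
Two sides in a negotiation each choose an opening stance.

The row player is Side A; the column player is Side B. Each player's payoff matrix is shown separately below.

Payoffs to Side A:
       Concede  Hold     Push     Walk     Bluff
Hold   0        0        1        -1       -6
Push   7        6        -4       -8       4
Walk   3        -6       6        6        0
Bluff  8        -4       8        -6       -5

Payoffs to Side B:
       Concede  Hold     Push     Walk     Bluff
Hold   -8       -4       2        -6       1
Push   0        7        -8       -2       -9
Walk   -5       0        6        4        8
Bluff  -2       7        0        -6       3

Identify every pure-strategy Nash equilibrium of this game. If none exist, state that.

(Hold, Concede): Side A can switch to Push (0 → 7). Not NE.
(Hold, Hold): Side A can switch to Push (0 → 6). Not NE.
(Hold, Push): Side A can switch to Walk (1 → 6). Not NE.
(Hold, Walk): Side A can switch to Walk (-1 → 6). Not NE.
(Hold, Bluff): Side A can switch to Push (-6 → 4). Not NE.
(Push, Concede): Side A can switch to Bluff (7 → 8). Not NE.
(Push, Hold): Side A gets 6, best alternative 0; Side B gets 7, best alternative 0. No profitable deviation — NE.
(Push, Push): Side A can switch to Hold (-4 → 1). Not NE.
(Push, Walk): Side A can switch to Hold (-8 → -1). Not NE.
(The remaining 11 profiles each have a profitable deviation by the same check.)

Pure NE: (Push, Hold)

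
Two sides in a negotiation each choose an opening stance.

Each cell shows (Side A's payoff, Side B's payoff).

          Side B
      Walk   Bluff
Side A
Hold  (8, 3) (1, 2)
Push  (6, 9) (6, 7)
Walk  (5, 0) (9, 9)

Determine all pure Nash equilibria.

For each strategy profile, look for a profitable unilateral deviation.
(Hold, Walk): Side A gets 8, best alternative 6; Side B gets 3, best alternative 2. No profitable deviation — NE.
(Hold, Bluff): Side A can switch to Push (1 → 6). Not NE.
(Push, Walk): Side A can switch to Hold (6 → 8). Not NE.
(Push, Bluff): Side A can switch to Walk (6 → 9). Not NE.
(Walk, Walk): Side A can switch to Hold (5 → 8). Not NE.
(Walk, Bluff): Side A gets 9, best alternative 6; Side B gets 9, best alternative 0. No profitable deviation — NE.

Pure-strategy Nash equilibria: (Hold, Walk), (Walk, Bluff)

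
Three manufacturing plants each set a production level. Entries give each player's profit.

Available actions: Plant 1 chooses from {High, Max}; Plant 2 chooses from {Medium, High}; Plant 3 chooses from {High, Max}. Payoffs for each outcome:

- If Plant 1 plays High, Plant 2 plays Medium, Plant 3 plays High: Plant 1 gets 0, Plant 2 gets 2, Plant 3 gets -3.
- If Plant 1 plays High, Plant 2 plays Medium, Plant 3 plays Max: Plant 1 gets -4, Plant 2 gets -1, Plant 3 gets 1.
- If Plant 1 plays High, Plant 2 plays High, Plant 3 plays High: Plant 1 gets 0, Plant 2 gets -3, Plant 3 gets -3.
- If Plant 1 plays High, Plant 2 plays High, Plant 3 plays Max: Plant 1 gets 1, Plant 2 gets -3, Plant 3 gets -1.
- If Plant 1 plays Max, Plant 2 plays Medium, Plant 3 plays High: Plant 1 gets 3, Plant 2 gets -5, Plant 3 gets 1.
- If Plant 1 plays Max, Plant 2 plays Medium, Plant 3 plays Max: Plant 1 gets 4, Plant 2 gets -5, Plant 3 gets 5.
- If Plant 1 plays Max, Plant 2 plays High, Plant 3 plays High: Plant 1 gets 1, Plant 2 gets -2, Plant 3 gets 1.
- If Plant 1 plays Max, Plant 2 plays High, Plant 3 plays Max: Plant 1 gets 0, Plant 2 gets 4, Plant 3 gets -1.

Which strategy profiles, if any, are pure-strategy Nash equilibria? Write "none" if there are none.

Pure NE: (Max, High, High)

Plant 1 against (Medium, High): payoffs 0, 3 → best response Max.
Plant 1 against (Medium, Max): payoffs -4, 4 → best response Max.
Plant 1 against (High, High): payoffs 0, 1 → best response Max.
Plant 1 against (High, Max): payoffs 1, 0 → best response High.
Plant 2 against (High, High): payoffs 2, -3 → best response Medium.
Plant 2 against (High, Max): payoffs -1, -3 → best response Medium.
Plant 2 against (Max, High): payoffs -5, -2 → best response High.
Plant 2 against (Max, Max): payoffs -5, 4 → best response High.
Plant 3 against (High, Medium): payoffs -3, 1 → best response Max.
Plant 3 against (High, High): payoffs -3, -1 → best response Max.
Plant 3 against (Max, Medium): payoffs 1, 5 → best response Max.
Plant 3 against (Max, High): payoffs 1, -1 → best response High.
Mutual best responses: (Max, High, High).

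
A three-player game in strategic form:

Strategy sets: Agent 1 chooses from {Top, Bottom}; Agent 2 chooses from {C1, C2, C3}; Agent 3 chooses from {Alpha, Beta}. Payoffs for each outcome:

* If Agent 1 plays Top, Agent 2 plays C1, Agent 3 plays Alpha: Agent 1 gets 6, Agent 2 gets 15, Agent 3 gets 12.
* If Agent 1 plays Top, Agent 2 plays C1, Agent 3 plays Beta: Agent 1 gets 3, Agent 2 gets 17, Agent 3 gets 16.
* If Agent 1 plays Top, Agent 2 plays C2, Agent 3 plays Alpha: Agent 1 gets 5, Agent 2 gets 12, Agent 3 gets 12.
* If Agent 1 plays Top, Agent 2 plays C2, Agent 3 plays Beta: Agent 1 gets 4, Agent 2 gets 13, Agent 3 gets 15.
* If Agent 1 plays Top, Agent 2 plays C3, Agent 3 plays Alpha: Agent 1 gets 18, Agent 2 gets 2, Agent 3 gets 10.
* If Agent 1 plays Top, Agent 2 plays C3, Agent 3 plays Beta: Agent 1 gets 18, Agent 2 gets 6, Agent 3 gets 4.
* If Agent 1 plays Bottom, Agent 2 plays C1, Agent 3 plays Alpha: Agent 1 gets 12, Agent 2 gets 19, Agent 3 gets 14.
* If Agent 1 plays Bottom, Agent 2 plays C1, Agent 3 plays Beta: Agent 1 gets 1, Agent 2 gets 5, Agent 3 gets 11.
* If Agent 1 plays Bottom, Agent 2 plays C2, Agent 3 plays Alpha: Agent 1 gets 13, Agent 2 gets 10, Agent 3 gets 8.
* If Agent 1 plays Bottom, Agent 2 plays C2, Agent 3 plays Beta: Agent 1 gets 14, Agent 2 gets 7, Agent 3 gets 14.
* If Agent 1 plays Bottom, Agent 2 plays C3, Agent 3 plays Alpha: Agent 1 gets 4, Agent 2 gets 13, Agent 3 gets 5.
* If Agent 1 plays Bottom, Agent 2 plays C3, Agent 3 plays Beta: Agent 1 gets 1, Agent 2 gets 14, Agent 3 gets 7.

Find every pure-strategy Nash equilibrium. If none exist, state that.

Agent 1 against (C1, Alpha): payoffs 6, 12 → best response Bottom.
Agent 1 against (C1, Beta): payoffs 3, 1 → best response Top.
Agent 1 against (C2, Alpha): payoffs 5, 13 → best response Bottom.
Agent 1 against (C2, Beta): payoffs 4, 14 → best response Bottom.
Agent 1 against (C3, Alpha): payoffs 18, 4 → best response Top.
Agent 1 against (C3, Beta): payoffs 18, 1 → best response Top.
Agent 2 against (Top, Alpha): payoffs 15, 12, 2 → best response C1.
Agent 2 against (Top, Beta): payoffs 17, 13, 6 → best response C1.
Agent 2 against (Bottom, Alpha): payoffs 19, 10, 13 → best response C1.
Agent 2 against (Bottom, Beta): payoffs 5, 7, 14 → best response C3.
Agent 3 against (Top, C1): payoffs 12, 16 → best response Beta.
Agent 3 against (Top, C2): payoffs 12, 15 → best response Beta.
Agent 3 against (Top, C3): payoffs 10, 4 → best response Alpha.
Agent 3 against (Bottom, C1): payoffs 14, 11 → best response Alpha.
Agent 3 against (Bottom, C2): payoffs 8, 14 → best response Beta.
Agent 3 against (Bottom, C3): payoffs 5, 7 → best response Beta.
Mutual best responses: (Top, C1, Beta); (Bottom, C1, Alpha).

The pure Nash equilibria are (Top, C1, Beta), (Bottom, C1, Alpha).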